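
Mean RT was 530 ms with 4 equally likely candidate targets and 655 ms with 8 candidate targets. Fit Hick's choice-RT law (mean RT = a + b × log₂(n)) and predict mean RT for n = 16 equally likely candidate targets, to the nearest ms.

With log₂ n on the abscissa the relation is linear; from the two conditions:
  b = (655 − 530) / (log₂ 8 − log₂ 4) = 125 / (3 − 2) = 125 ms/bit
  a = 530 − 125 × 2 = 280 ms
Then RT(16) = 280 + 125 × log₂ 16 = 280 + 125 × 4 ≈ 780.000 ms.

780 ms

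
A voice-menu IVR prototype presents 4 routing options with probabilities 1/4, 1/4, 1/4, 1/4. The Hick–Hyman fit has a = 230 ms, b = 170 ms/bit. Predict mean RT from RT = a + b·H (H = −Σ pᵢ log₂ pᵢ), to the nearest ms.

570 ms

H = −Σ pᵢ log₂ pᵢ = 0.25·2 + 0.25·2 + 0.25·2 + 0.25·2 = 2.000 bits.
RT = 230 + 170 × 2.000 = 570.00 ms.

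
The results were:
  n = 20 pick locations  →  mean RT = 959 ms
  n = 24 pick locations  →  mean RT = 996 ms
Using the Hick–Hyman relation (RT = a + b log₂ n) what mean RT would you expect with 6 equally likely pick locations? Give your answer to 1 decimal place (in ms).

Fit slope and intercept:
  b = (996 − 959) / (log₂ 24 − log₂ 20) = 37 / (4.5850 − 4.3219) = 140.666 ms/bit
  a = 959 − 140.666 × 4.3219 = 351.052 ms
Then RT(6) = 351.052 + 140.666 × log₂ 6 = 351.052 + 140.666 × 2.5850 ≈ 714.668 ms.

714.7 ms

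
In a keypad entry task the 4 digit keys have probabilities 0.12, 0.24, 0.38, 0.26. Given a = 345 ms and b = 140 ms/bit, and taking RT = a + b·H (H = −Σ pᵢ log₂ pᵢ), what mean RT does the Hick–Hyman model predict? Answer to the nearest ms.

611 ms

H = 0.12·log₂(1/0.12) + 0.24·log₂(1/0.24) + 0.38·log₂(1/0.38) + 0.26·log₂(1/0.26) = 1.8969 bits.
RT = 345 + 140 × 1.8969 = 610.57 ms.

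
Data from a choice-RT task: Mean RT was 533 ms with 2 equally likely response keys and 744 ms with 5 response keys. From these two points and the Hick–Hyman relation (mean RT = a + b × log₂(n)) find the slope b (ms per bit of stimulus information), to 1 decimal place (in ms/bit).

The slope on a log₂ axis is (744 − 533) / (2.3219 − 1) = 159.615 ms/bit.

159.6 ms/bit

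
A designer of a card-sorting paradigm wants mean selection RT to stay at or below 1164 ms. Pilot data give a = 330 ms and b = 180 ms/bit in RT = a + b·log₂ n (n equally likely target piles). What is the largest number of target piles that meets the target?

Information budget: (1164 − 330)/180 = 4.6333 bits, so n ≤ 2^4.6333 = 24.818 → at most 24.

24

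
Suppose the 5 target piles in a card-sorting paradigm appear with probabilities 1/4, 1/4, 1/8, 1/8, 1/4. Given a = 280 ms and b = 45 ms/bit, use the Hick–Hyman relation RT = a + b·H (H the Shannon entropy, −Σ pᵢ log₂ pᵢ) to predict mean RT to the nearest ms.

H = −Σ pᵢ log₂ pᵢ = 0.25·2 + 0.25·2 + 0.125·3 + 0.125·3 + 0.25·2 = 2.250 bits.
RT = 280 + 45 × 2.250 = 381.25 ms.

381 ms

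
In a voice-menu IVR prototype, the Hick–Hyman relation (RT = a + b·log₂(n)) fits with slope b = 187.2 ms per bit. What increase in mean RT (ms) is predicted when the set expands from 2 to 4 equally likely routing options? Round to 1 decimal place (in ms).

187.2 ms

The intercept a cancels: ΔRT = b·(log₂ n₂ − log₂ n₁) = b·log₂(n₂/n₁).
log₂(4) − log₂(2) = log₂(4/2) = log₂(2) = 1.
ΔRT = 187.2 × 1.0000 = 187.200 ms.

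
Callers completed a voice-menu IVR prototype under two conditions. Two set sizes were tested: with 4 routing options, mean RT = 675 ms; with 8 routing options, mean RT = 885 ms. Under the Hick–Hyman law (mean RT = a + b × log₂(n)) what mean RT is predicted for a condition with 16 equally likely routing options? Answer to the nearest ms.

1095 ms

Solve the two-equation system in a and b:
  b = (885 − 675) / (log₂ 8 − log₂ 4) = 210 / (3 − 2) = 210 ms/bit
  a = 675 − 210 × 2 = 255 ms
Then RT(16) = 255 + 210 × log₂ 16 = 255 + 210 × 4 ≈ 1095.000 ms.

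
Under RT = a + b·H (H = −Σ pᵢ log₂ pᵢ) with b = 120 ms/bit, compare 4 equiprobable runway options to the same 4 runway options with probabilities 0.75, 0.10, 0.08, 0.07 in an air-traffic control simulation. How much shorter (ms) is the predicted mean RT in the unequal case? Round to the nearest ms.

Equiprobable entropy H₀ = log₂ 4 = 2.0000 bits.
Skewed entropy H = −Σ pᵢ log₂ pᵢ = 1.2035 bits.
ΔRT = b·(H₀ − H) = 120 × 0.7965 = 95.58 ms.

96 ms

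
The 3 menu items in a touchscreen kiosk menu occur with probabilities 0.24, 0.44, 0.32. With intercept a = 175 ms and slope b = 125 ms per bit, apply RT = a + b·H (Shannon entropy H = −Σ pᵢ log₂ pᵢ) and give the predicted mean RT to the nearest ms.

368 ms

Entropy contributions −pᵢ log₂ pᵢ: 0.4941, 0.5211, 0.5260; sum H = 1.5413 bits.
RT = a + bH = 175 + 125·1.5413 = 367.66 ms.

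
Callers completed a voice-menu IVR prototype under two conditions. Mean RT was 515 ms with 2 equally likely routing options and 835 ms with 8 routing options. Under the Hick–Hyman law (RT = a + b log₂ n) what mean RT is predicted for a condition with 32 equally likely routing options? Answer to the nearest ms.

Fit slope and intercept:
  b = (835 − 515) / (log₂ 8 − log₂ 2) = 320 / (3 − 1) = 160 ms/bit
  a = 515 − 160 × 1 = 355 ms
Then RT(32) = 355 + 160 × log₂ 32 = 355 + 160 × 5 ≈ 1155.000 ms.

1155 ms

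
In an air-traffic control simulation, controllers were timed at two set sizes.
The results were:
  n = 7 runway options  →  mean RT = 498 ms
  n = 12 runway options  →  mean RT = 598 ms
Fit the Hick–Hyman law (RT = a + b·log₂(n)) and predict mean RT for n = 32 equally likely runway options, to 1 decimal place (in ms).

780.0 ms

With log₂ n on the abscissa the relation is linear; from the two conditions:
  b = (598 − 498) / (log₂ 12 − log₂ 7) = 100 / (3.5850 − 2.8074) = 128.600 ms/bit
  a = 498 − 128.600 × 2.8074 = 136.975 ms
Then RT(32) = 136.975 + 128.600 × log₂ 32 = 136.975 + 128.600 × 5 ≈ 779.973 ms.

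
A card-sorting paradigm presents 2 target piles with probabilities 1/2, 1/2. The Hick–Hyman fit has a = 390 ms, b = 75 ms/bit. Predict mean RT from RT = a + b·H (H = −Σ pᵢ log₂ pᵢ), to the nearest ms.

Each term −pᵢ log₂ pᵢ: 0.5·1 + 0.5·1; summed, H = 1.000 bits.
Mean RT = a + bH = 390 + 75·1.000 = 465.00 ms.

465 ms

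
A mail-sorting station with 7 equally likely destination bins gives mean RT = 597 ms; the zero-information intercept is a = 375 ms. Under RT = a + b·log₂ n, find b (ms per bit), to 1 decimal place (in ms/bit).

b = (597 − 375) / log₂(7) = 222 / 2.8074 = 79.078 ms/bit.

79.1 ms/bit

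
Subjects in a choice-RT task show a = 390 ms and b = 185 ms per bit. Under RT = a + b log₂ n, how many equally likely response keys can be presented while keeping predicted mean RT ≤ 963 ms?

Information budget: (963 − 390)/185 = 3.0973 bits, so n ≤ 2^3.0973 = 8.558 → at most 8.

8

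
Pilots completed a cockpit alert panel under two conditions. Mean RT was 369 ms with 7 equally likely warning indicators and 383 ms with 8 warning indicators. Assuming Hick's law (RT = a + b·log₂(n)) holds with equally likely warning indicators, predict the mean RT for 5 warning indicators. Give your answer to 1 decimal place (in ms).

333.7 ms

With log₂ n on the abscissa the relation is linear; from the two conditions:
  b = (383 − 369) / (log₂ 8 − log₂ 7) = 14 / (3 − 2.8074) = 72.673 ms/bit
  a = 369 − 72.673 × 2.8074 = 164.982 ms
Then RT(5) = 164.982 + 72.673 × log₂ 5 = 164.982 + 72.673 × 2.3219 ≈ 333.723 ms.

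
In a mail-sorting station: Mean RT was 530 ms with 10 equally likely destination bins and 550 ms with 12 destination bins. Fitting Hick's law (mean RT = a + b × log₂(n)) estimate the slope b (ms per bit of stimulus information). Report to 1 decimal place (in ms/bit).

The slope on a log₂ axis is (550 − 530) / (3.5850 − 3.3219) = 76.036 ms/bit.

76.0 ms/bit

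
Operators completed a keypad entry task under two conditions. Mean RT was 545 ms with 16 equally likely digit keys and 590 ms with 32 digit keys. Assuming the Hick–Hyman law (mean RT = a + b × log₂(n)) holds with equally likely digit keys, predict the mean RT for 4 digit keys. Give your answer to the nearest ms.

455 ms

Solve the two-equation system in a and b:
  b = (590 − 545) / (log₂ 32 − log₂ 16) = 45 / (5 − 4) = 45 ms/bit
  a = 545 − 45 × 4 = 365 ms
Then RT(4) = 365 + 45 × log₂ 4 = 365 + 45 × 2 ≈ 455.000 ms.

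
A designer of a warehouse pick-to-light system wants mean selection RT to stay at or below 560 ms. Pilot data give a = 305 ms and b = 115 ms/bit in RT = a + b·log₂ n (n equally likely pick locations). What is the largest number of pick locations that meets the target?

4

115·log₂ n ≤ 560 − 305 = 255, giving log₂ n ≤ 2.2174 and n ≤ 4.651. The largest whole number is 4.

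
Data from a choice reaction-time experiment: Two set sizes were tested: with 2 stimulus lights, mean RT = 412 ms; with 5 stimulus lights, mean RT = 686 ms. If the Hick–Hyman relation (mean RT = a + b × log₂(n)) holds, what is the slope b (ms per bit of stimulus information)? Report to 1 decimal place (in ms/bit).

207.3 ms/bit

Slope: b = (686 − 412) / (log₂ 5 − log₂ 2) = 274/1.3219 = 207.273 ms/bit.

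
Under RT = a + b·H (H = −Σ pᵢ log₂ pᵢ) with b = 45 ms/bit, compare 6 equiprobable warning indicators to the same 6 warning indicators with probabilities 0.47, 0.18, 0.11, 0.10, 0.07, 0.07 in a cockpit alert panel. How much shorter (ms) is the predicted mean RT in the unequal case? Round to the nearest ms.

18 ms

Equiprobable entropy H₀ = log₂ 6 = 2.5850 bits.
Skewed entropy H = −Σ pᵢ log₂ pᵢ = 2.1769 bits.
ΔRT = b·(H₀ − H) = 45 × 0.4081 = 18.36 ms.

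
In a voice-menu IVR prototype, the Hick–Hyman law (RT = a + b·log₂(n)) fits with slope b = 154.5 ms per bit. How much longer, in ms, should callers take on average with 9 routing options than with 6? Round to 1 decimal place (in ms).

The intercept a cancels: ΔRT = b·(log₂ n₂ − log₂ n₁) = b·log₂(n₂/n₁).
log₂(9) − log₂(6) = 3.1699 − 2.5850 = 0.5850.
ΔRT = 154.5 × 0.5850 = 90.377 ms.

90.4 ms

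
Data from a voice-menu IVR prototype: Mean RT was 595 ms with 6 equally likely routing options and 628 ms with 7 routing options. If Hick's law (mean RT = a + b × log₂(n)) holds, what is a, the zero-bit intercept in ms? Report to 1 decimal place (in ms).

211.4 ms

Slope: b = (628 − 595) / (log₂ 7 − log₂ 6) = 33/0.2224 = 148.386 ms/bit.
a = RT₁ − b·log₂ n₁ = 595 − 148.386 × 2.5850 = 211.427 ms.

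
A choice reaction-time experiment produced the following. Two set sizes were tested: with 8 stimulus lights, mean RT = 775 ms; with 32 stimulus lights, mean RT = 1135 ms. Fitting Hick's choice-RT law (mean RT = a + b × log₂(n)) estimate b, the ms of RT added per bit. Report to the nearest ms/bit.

The slope on a log₂ axis is (1135 − 775) / (5 − 3) = 180 ms/bit.

180 ms/bit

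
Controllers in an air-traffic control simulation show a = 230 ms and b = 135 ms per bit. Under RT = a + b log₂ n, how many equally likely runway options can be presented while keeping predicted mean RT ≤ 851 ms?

24

135·log₂ n ≤ 851 − 230 = 621, giving log₂ n ≤ 4.6000 and n ≤ 24.251. The largest whole number is 24.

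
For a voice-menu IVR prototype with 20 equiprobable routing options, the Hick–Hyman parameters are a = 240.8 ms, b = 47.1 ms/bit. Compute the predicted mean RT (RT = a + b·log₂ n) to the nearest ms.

444 ms

log₂(20) = 4.3219 bits, so RT = 240.8 + 47.1 × 4.3219 ≈ 444.363 ms.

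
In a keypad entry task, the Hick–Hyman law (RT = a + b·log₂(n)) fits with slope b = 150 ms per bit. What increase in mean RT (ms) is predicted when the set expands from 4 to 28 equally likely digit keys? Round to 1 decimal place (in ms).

ΔRT = (a + b log₂ n₂) − (a + b log₂ n₁) = b·(log₂ n₂ − log₂ n₁).
log₂(28) − log₂(4) = 4.8074 − 2 = 2.8074.
ΔRT = 150 × 2.8074 = 421.103 ms.

421.1 ms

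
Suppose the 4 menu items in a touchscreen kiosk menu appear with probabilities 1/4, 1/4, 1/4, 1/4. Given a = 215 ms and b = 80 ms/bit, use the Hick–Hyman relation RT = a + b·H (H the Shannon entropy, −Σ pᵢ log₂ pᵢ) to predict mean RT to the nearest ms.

375 ms

H = −Σ pᵢ log₂ pᵢ = 0.25·2 + 0.25·2 + 0.25·2 + 0.25·2 = 2.000 bits.
RT = 215 + 80 × 2.000 = 375.00 ms.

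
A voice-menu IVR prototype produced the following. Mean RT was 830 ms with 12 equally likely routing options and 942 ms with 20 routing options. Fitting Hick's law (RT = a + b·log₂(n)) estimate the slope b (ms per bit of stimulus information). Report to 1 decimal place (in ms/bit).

152.0 ms/bit

Slope: b = (942 − 830) / (log₂ 20 − log₂ 12) = 112/0.7370 = 151.975 ms/bit.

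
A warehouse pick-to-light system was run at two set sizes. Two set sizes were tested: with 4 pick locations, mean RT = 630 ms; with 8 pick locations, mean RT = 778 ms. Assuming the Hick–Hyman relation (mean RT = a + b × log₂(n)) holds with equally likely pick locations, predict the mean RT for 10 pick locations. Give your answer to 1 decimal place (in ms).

RT is linear in log₂ n, so two points fix the line:
  b = (778 − 630) / (log₂ 8 − log₂ 4) = 148 / (3 − 2) = 148.000 ms/bit
  a = 630 − 148.000 × 2 = 334.000 ms
Then RT(10) = 334.000 + 148.000 × log₂ 10 = 334.000 + 148.000 × 3.3219 ≈ 825.645 ms.

825.6 ms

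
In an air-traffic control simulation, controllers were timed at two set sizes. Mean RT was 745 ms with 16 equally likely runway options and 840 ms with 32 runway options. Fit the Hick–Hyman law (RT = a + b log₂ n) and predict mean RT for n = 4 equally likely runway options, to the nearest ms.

555 ms

With log₂ n on the abscissa the relation is linear; from the two conditions:
  b = (840 − 745) / (log₂ 32 − log₂ 16) = 95 / (5 − 4) = 95 ms/bit
  a = 745 − 95 × 4 = 365 ms
Then RT(4) = 365 + 95 × log₂ 4 = 365 + 95 × 2 ≈ 555.000 ms.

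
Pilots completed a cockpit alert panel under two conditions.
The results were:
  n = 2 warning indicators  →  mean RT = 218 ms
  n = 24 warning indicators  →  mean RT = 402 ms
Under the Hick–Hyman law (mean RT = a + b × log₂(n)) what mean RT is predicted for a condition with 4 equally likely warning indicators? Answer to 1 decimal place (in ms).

269.3 ms

Fit slope and intercept:
  b = (402 − 218) / (log₂ 24 − log₂ 2) = 184 / (4.5850 − 1) = 51.326 ms/bit
  a = 218 − 51.326 × 1 = 166.674 ms
Then RT(4) = 166.674 + 51.326 × log₂ 4 = 166.674 + 51.326 × 2 ≈ 269.326 ms.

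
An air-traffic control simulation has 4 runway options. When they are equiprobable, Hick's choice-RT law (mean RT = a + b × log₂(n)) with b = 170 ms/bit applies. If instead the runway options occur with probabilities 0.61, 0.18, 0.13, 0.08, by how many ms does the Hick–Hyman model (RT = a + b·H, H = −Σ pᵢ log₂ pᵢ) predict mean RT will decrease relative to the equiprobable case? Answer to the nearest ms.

76 ms

Equiprobable entropy H₀ = log₂ 4 = 2.0000 bits.
Skewed entropy H = −Σ pᵢ log₂ pᵢ = 1.5545 bits.
ΔRT = b·(H₀ − H) = 170 × 0.4455 = 75.74 ms.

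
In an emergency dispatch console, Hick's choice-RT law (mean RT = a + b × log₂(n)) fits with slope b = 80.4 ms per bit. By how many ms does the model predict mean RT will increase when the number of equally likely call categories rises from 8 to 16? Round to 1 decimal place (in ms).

80.4 ms

Only the slope matters, since a is common to both: ΔRT = b·log₂(n₂/n₁).
log₂(16) − log₂(8) = log₂(16/8) = log₂(2) = 1.
ΔRT = 80.4 × 1.0000 = 80.400 ms.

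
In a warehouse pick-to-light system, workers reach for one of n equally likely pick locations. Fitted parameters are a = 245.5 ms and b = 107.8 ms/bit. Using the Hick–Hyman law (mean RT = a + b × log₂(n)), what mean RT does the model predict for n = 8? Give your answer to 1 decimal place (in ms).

568.9 ms

log₂(8) = 3 bits, so RT = 245.5 + 107.8 × 3 ≈ 568.900 ms.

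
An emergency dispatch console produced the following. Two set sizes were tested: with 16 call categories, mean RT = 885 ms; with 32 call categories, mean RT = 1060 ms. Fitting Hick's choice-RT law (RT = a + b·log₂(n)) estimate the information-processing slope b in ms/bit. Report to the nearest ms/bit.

The slope on a log₂ axis is (1060 − 885) / (5 − 4) = 175 ms/bit.

175 ms/bit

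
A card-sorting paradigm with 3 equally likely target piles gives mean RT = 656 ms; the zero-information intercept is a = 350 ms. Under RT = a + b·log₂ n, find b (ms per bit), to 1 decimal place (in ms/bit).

3 alternatives carry log₂ 3 = 1.5850 bits; the choice cost is 656 − 350 = 306 ms, so b = 306/1.5850 = 193.065 ms/bit.

193.1 ms/bit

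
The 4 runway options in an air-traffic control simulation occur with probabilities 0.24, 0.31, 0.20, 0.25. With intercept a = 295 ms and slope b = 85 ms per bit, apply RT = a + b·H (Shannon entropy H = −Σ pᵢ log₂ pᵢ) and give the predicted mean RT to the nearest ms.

Entropy contributions −pᵢ log₂ pᵢ: 0.4941, 0.5238, 0.4644, 0.5000; sum H = 1.9823 bits.
RT = a + bH = 295 + 85·1.9823 = 463.50 ms.

463 ms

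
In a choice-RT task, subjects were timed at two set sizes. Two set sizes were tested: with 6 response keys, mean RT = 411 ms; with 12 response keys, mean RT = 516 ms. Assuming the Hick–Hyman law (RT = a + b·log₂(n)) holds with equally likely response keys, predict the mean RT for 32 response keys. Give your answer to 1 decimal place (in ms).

Fit slope and intercept:
  b = (516 − 411) / (log₂ 12 − log₂ 6) = 105 / (3.5850 − 2.5850) = 105.000 ms/bit
  a = 411 − 105.000 × 2.5850 = 139.579 ms
Then RT(32) = 139.579 + 105.000 × log₂ 32 = 139.579 + 105.000 × 5 ≈ 664.579 ms.

664.6 ms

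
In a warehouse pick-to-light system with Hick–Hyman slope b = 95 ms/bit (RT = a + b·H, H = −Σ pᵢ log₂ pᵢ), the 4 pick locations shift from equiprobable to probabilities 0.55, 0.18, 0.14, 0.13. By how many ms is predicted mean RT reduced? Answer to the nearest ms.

The RT saving is b·ΔH. Equiprobable H₀ = log₂(4) = 2.0000 bits; with the given probabilities H = 1.6994 bits.
b·(H₀ − H) = 95 × (2.0000 − 1.6994) = 28.55 ms.

29 ms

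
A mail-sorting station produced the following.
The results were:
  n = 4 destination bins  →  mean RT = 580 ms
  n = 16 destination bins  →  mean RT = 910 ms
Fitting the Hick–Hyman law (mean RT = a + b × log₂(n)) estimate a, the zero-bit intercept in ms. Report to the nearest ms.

Slope: b = (910 − 580) / (log₂ 16 − log₂ 4) = 330/2.0000 = 165 ms/bit.
a = RT₁ − b·log₂ n₁ = 580 − 165 × 2 = 250.000 ms.

250 ms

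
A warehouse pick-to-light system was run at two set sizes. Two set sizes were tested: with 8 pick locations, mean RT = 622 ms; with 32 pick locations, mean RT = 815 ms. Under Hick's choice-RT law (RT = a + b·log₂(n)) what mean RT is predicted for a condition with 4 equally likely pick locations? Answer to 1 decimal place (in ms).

RT is linear in log₂ n, so two points fix the line:
  b = (815 − 622) / (log₂ 32 − log₂ 8) = 193 / (5 − 3) = 96.500 ms/bit
  a = 622 − 96.500 × 3 = 332.500 ms
Then RT(4) = 332.500 + 96.500 × log₂ 4 = 332.500 + 96.500 × 2 ≈ 525.500 ms.

525.5 ms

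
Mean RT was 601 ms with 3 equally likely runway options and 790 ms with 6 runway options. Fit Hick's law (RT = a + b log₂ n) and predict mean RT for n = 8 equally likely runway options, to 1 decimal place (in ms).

Solve the two-equation system in a and b:
  b = (790 − 601) / (log₂ 6 − log₂ 3) = 189 / (2.5850 − 1.5850) = 189.000 ms/bit
  a = 601 − 189.000 × 1.5850 = 301.442 ms
Then RT(8) = 301.442 + 189.000 × log₂ 8 = 301.442 + 189.000 × 3 ≈ 868.442 ms.

868.4 ms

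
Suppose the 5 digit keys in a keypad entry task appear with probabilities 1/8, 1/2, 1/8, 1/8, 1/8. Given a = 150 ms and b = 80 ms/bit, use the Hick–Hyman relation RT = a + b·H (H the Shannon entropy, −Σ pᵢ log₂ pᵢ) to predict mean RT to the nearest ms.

H = −Σ pᵢ log₂ pᵢ = 0.125·3 + 0.5·1 + 0.125·3 + 0.125·3 + 0.125·3 = 2.000 bits.
RT = 150 + 80 × 2.000 = 310.00 ms.

310 ms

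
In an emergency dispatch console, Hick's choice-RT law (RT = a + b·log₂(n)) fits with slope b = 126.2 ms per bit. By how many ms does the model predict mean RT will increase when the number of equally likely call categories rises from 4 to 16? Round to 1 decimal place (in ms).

ΔRT = (a + b log₂ n₂) − (a + b log₂ n₁) = b·(log₂ n₂ − log₂ n₁).
log₂(16) − log₂(4) = log₂(16/4) = log₂(4) = 2.
ΔRT = 126.2 × 2.0000 = 252.400 ms.

252.4 ms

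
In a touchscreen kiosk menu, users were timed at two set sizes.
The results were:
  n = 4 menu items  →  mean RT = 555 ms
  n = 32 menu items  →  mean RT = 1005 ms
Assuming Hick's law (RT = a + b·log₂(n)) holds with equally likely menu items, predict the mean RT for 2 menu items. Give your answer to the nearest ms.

405 ms

With log₂ n on the abscissa the relation is linear; from the two conditions:
  b = (1005 − 555) / (log₂ 32 − log₂ 4) = 450 / (5 − 2) = 150 ms/bit
  a = 555 − 150 × 2 = 255 ms
Then RT(2) = 255 + 150 × log₂ 2 = 255 + 150 × 1 ≈ 405.000 ms.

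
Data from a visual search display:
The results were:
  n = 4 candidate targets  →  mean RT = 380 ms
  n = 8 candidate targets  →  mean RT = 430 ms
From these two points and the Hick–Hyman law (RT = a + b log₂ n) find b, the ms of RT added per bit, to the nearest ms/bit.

The slope on a log₂ axis is (430 − 380) / (3 − 2) = 50 ms/bit.

50 ms/bit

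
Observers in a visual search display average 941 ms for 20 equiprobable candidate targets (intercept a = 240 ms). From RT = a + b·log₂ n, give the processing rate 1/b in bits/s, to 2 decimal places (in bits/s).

6.17 bits/s

Choice component = 941 − 240 = 701 ms over log₂(20) = 4.3219 bits.
b = 701 / 4.3219 = 162.196 ms/bit, so 1/b = 6.165 bits/s.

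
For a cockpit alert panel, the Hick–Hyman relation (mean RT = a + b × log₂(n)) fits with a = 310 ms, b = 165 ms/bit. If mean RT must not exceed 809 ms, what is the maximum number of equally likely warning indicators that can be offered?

8

Information budget: (809 − 310)/165 = 3.0242 bits, so n ≤ 2^3.0242 = 8.136 → at most 8.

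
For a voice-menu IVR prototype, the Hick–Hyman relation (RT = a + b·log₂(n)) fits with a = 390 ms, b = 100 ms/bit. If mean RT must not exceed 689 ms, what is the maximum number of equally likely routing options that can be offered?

7

Set 390 + 100·log₂ n ≤ 689 → log₂ n ≤ (689 − 390)/100 = 2.9900.
So n ≤ 2^2.9900 = 7.945; the largest integer n is 7.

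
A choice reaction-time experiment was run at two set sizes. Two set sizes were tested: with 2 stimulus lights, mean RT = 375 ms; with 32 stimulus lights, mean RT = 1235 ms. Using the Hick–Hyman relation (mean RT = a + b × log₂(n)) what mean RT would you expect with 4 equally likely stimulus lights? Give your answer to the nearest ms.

Fit slope and intercept:
  b = (1235 − 375) / (log₂ 32 − log₂ 2) = 860 / (5 − 1) = 215 ms/bit
  a = 375 − 215 × 1 = 160 ms
Then RT(4) = 160 + 215 × log₂ 4 = 160 + 215 × 2 ≈ 590.000 ms.

590 ms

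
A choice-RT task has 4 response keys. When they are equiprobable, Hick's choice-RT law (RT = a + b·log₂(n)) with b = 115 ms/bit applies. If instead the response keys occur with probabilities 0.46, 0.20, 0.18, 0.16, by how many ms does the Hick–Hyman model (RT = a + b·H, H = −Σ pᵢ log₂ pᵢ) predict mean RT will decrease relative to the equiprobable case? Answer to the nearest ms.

17 ms

The RT saving is b·ΔH. Equiprobable H₀ = log₂(4) = 2.0000 bits; with the given probabilities H = 1.8480 bits.
b·(H₀ − H) = 115 × (2.0000 − 1.8480) = 17.47 ms.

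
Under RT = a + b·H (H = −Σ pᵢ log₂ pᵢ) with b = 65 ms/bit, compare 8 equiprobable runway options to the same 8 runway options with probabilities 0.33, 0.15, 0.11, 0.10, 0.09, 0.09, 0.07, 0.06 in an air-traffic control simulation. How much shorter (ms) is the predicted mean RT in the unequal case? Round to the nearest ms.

16 ms

Equiprobable entropy H₀ = log₂ 8 = 3.0000 bits.
Skewed entropy H = −Σ pᵢ log₂ pᵢ = 2.7582 bits.
ΔRT = b·(H₀ − H) = 65 × 0.2418 = 15.71 ms.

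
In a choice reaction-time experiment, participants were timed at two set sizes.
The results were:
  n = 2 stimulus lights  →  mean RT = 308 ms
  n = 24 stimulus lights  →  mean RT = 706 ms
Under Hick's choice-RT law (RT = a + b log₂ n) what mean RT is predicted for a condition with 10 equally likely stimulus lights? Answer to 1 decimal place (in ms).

565.8 ms

RT is linear in log₂ n, so two points fix the line:
  b = (706 − 308) / (log₂ 24 − log₂ 2) = 398 / (4.5850 − 1) = 111.019 ms/bit
  a = 308 − 111.019 × 1 = 196.981 ms
Then RT(10) = 196.981 + 111.019 × log₂ 10 = 196.981 + 111.019 × 3.3219 ≈ 565.779 ms.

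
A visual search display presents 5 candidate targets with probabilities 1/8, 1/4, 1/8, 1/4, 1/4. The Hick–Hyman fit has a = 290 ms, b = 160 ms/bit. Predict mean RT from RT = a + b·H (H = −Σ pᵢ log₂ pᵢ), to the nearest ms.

650 ms

Each term −pᵢ log₂ pᵢ: 0.125·3 + 0.25·2 + 0.125·3 + 0.25·2 + 0.25·2; summed, H = 2.250 bits.
Mean RT = a + bH = 290 + 160·2.250 = 650.00 ms.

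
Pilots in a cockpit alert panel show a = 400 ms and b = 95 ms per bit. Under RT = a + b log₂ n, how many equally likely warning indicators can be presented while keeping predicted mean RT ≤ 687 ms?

8

95·log₂ n ≤ 687 − 400 = 287, giving log₂ n ≤ 3.0211 and n ≤ 8.118. The largest whole number is 8.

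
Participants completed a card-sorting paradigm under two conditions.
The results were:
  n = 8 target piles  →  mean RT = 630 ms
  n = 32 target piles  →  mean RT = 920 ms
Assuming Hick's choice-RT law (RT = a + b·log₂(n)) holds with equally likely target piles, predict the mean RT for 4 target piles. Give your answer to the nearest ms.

RT is linear in log₂ n, so two points fix the line:
  b = (920 − 630) / (log₂ 32 − log₂ 8) = 290 / (5 − 3) = 145 ms/bit
  a = 630 − 145 × 3 = 195 ms
Then RT(4) = 195 + 145 × log₂ 4 = 195 + 145 × 2 ≈ 485.000 ms.

485 ms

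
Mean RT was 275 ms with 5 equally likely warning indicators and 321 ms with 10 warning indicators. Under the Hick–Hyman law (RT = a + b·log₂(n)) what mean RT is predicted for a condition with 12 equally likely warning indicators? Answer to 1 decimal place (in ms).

333.1 ms

RT is linear in log₂ n, so two points fix the line:
  b = (321 − 275) / (log₂ 10 − log₂ 5) = 46 / (3.3219 − 2.3219) = 46.000 ms/bit
  a = 275 − 46.000 × 2.3219 = 168.191 ms
Then RT(12) = 168.191 + 46.000 × log₂ 12 = 168.191 + 46.000 × 3.5850 ≈ 333.100 ms.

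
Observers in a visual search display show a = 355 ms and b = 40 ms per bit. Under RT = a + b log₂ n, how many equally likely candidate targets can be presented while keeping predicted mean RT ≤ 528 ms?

Information budget: (528 − 355)/40 = 4.3250 bits, so n ≤ 2^4.3250 = 20.043 → at most 20.

20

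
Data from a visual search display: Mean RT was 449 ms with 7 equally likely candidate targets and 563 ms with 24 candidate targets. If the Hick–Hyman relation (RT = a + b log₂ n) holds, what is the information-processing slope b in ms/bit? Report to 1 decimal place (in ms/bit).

b = (RT₂ − RT₁)/(log₂ n₂ − log₂ n₁) = (563 − 449)/(4.5850 − 2.8074) = 64.131 ms/bit.

64.1 ms/bit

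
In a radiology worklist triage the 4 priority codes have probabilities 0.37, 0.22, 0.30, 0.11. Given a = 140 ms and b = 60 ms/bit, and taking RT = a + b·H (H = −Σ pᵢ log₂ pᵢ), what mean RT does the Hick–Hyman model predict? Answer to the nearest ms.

H = 0.37·log₂(1/0.37) + 0.22·log₂(1/0.22) + 0.30·log₂(1/0.30) + 0.11·log₂(1/0.11) = 1.8827 bits.
RT = 140 + 60 × 1.8827 = 252.96 ms.

253 ms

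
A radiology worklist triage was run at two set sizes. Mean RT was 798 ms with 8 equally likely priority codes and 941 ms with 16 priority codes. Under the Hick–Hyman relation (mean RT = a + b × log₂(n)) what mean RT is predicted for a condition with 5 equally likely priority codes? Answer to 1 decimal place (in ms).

701.0 ms

Solve the two-equation system in a and b:
  b = (941 − 798) / (log₂ 16 − log₂ 8) = 143 / (4 − 3) = 143.000 ms/bit
  a = 798 − 143.000 × 3 = 369.000 ms
Then RT(5) = 369.000 + 143.000 × log₂ 5 = 369.000 + 143.000 × 2.3219 ≈ 701.036 ms.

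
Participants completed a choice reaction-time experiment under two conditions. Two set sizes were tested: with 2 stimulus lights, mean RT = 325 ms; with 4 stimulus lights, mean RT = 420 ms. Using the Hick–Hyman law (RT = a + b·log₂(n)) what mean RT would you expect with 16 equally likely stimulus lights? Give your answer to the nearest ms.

610 ms

Fit slope and intercept:
  b = (420 − 325) / (log₂ 4 − log₂ 2) = 95 / (2 − 1) = 95 ms/bit
  a = 325 − 95 × 1 = 230 ms
Then RT(16) = 230 + 95 × log₂ 16 = 230 + 95 × 4 ≈ 610.000 ms.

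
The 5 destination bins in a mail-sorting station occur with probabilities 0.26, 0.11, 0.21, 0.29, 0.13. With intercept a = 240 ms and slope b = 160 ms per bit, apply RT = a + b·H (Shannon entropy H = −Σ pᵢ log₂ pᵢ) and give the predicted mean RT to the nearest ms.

H = 0.26·log₂(1/0.26) + 0.11·log₂(1/0.11) + 0.21·log₂(1/0.21) + 0.29·log₂(1/0.29) + 0.13·log₂(1/0.13) = 2.2289 bits.
RT = 240 + 160 × 2.2289 = 596.63 ms.

597 ms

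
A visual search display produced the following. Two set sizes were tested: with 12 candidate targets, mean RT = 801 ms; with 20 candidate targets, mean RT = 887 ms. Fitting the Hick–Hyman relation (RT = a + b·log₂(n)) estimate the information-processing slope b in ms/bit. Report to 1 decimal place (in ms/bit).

116.7 ms/bit

b = (RT₂ − RT₁)/(log₂ n₂ − log₂ n₁) = (887 − 801)/(4.3219 − 3.5850) = 116.695 ms/bit.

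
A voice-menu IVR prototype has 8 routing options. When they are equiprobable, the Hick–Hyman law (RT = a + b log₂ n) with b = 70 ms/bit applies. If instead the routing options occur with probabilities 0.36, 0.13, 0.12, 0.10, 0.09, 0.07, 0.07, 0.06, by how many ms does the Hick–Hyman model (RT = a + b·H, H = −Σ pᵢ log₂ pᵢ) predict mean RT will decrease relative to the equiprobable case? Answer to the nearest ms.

The RT saving is b·ΔH. Equiprobable H₀ = log₂(8) = 3.0000 bits; with the given probabilities H = 2.7058 bits.
b·(H₀ − H) = 70 × (3.0000 − 2.7058) = 20.59 ms.

21 ms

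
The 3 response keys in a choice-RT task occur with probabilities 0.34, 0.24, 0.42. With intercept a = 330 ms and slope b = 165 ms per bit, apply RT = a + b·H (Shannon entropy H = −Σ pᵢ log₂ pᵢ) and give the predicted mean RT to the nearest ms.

586 ms

H = 0.34·log₂(1/0.34) + 0.24·log₂(1/0.24) + 0.42·log₂(1/0.42) = 1.5490 bits.
RT = 330 + 165 × 1.5490 = 585.58 ms.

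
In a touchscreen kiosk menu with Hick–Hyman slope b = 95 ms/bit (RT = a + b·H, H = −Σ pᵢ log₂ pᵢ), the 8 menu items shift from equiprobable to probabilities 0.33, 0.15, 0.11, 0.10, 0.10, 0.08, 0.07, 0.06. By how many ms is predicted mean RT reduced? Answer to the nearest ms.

The RT saving is b·ΔH. Equiprobable H₀ = log₂(8) = 3.0000 bits; with the given probabilities H = 2.7566 bits.
b·(H₀ − H) = 95 × (3.0000 − 2.7566) = 23.12 ms.

23 ms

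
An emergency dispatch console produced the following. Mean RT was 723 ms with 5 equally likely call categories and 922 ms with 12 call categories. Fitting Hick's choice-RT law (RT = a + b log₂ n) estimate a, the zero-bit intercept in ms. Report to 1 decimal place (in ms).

Slope: b = (922 − 723) / (log₂ 12 − log₂ 5) = 199/1.2630 = 157.557 ms/bit.
a = RT₁ − b·log₂ n₁ = 723 − 157.557 × 2.3219 = 357.164 ms.

357.2 ms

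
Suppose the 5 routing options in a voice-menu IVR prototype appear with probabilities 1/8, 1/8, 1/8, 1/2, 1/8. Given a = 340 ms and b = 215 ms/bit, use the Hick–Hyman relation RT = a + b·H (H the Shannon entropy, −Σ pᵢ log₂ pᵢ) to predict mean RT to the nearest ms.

770 ms

H = −Σ pᵢ log₂ pᵢ = 0.125·3 + 0.125·3 + 0.125·3 + 0.5·1 + 0.125·3 = 2.000 bits.
RT = 340 + 215 × 2.000 = 770.00 ms.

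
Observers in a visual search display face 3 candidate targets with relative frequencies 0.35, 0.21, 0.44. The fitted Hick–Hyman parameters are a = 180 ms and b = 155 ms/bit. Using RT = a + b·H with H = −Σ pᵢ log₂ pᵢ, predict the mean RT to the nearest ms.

Entropy contributions −pᵢ log₂ pᵢ: 0.5301, 0.4728, 0.5211; sum H = 1.5241 bits.
RT = a + bH = 180 + 155·1.5241 = 416.23 ms.

416 ms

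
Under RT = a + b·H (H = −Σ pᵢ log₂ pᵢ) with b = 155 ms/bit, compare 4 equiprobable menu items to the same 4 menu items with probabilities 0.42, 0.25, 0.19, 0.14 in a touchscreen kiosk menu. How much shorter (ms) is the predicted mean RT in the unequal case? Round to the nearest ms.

The RT saving is b·ΔH. Equiprobable H₀ = log₂(4) = 2.0000 bits; with the given probabilities H = 1.8780 bits.
b·(H₀ − H) = 155 × (2.0000 − 1.8780) = 18.91 ms.

19 ms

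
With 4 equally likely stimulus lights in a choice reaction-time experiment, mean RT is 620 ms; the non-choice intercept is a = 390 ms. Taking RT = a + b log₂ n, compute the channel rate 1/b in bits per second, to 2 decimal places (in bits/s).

8.70 bits/s

b = (620 − 390)/log₂ 4 = 230/2 = 115.000 ms per bit = 0.11500 s/bit; the reciprocal is 8.696 bits/s.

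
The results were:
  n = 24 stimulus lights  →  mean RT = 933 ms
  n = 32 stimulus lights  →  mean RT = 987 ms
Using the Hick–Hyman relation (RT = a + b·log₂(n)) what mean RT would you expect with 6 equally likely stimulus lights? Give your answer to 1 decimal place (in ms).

With log₂ n on the abscissa the relation is linear; from the two conditions:
  b = (987 − 933) / (log₂ 32 − log₂ 24) = 54 / (5 − 4.5850) = 130.109 ms/bit
  a = 933 − 130.109 × 4.5850 = 336.456 ms
Then RT(6) = 336.456 + 130.109 × log₂ 6 = 336.456 + 130.109 × 2.5850 ≈ 672.783 ms.

672.8 ms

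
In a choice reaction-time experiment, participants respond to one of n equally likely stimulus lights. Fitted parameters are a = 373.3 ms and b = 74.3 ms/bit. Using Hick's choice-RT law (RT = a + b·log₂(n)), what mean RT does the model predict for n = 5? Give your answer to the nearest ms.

546 ms

log₂(5) = 2.3219 bits, so RT = 373.3 + 74.3 × 2.3219 ≈ 545.819 ms.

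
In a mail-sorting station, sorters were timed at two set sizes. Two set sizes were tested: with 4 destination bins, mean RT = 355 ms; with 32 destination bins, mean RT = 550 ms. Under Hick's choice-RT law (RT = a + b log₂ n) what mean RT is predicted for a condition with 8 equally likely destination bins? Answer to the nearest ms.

420 ms

Fit slope and intercept:
  b = (550 − 355) / (log₂ 32 − log₂ 4) = 195 / (5 − 2) = 65 ms/bit
  a = 355 − 65 × 2 = 225 ms
Then RT(8) = 225 + 65 × log₂ 8 = 225 + 65 × 3 ≈ 420.000 ms.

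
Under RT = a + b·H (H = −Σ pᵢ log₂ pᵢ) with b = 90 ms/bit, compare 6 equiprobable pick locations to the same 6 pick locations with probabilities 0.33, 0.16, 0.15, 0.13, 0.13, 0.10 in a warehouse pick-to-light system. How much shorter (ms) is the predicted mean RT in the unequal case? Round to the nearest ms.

The RT saving is b·ΔH. Equiprobable H₀ = log₂(6) = 2.5850 bits; with the given probabilities H = 2.4589 bits.
b·(H₀ − H) = 90 × (2.5850 − 2.4589) = 11.35 ms.

11 ms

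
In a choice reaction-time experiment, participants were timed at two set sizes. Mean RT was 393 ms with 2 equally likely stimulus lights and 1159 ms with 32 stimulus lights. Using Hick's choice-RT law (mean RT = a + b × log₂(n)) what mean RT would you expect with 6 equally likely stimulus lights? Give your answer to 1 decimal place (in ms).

696.5 ms

Solve the two-equation system in a and b:
  b = (1159 − 393) / (log₂ 32 − log₂ 2) = 766 / (5 − 1) = 191.500 ms/bit
  a = 393 − 191.500 × 1 = 201.500 ms
Then RT(6) = 201.500 + 191.500 × log₂ 6 = 201.500 + 191.500 × 2.5850 ≈ 696.520 ms.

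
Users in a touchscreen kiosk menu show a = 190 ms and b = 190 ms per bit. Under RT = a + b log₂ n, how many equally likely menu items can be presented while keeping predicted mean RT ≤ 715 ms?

Information budget: (715 − 190)/190 = 2.7632 bits, so n ≤ 2^2.7632 = 6.789 → at most 6.

6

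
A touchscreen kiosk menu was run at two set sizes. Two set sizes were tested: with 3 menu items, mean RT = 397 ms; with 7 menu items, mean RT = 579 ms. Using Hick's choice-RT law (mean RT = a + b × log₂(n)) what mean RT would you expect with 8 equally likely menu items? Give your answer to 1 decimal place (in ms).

With log₂ n on the abscissa the relation is linear; from the two conditions:
  b = (579 − 397) / (log₂ 7 − log₂ 3) = 182 / (2.8074 − 1.5850) = 148.888 ms/bit
  a = 397 − 148.888 × 1.5850 = 161.018 ms
Then RT(8) = 161.018 + 148.888 × log₂ 8 = 161.018 + 148.888 × 3 ≈ 607.683 ms.

607.7 ms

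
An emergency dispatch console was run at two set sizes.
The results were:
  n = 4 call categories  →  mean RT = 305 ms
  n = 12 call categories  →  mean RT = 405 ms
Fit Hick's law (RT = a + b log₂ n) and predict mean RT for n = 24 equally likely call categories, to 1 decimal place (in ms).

RT is linear in log₂ n, so two points fix the line:
  b = (405 − 305) / (log₂ 12 − log₂ 4) = 100 / (3.5850 − 2) = 63.093 ms/bit
  a = 305 − 63.093 × 2 = 178.814 ms
Then RT(24) = 178.814 + 63.093 × log₂ 24 = 178.814 + 63.093 × 4.5850 ≈ 468.093 ms.

468.1 ms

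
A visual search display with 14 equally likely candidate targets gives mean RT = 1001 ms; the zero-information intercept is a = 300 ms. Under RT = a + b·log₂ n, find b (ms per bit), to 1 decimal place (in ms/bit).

184.1 ms/bit

14 alternatives carry log₂ 14 = 3.8074 bits; the choice cost is 1001 − 300 = 701 ms, so b = 701/3.8074 = 184.117 ms/bit.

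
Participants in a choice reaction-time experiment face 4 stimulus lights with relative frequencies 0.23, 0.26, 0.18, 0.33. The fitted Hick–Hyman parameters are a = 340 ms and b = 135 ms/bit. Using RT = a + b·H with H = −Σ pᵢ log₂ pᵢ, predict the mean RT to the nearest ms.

H = 0.23·log₂(1/0.23) + 0.26·log₂(1/0.26) + 0.18·log₂(1/0.18) + 0.33·log₂(1/0.33) = 1.9661 bits.
RT = 340 + 135 × 1.9661 = 605.42 ms.

605 ms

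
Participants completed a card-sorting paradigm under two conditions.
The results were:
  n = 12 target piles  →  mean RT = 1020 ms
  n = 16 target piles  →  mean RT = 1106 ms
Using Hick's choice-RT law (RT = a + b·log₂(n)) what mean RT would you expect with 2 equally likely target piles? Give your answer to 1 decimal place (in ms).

RT is linear in log₂ n, so two points fix the line:
  b = (1106 − 1020) / (log₂ 16 − log₂ 12) = 86 / (4 − 3.5850) = 207.210 ms/bit
  a = 1020 − 207.210 × 3.5850 = 277.159 ms
Then RT(2) = 277.159 + 207.210 × log₂ 2 = 277.159 + 207.210 × 1 ≈ 484.369 ms.

484.4 ms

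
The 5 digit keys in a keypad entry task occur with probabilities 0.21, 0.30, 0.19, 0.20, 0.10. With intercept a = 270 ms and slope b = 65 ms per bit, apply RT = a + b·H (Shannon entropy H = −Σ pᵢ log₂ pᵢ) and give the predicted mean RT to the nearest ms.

416 ms

Entropy contributions −pᵢ log₂ pᵢ: 0.4728, 0.5211, 0.4552, 0.4644, 0.3322; sum H = 2.2457 bits.
RT = a + bH = 270 + 65·2.2457 = 415.97 ms.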